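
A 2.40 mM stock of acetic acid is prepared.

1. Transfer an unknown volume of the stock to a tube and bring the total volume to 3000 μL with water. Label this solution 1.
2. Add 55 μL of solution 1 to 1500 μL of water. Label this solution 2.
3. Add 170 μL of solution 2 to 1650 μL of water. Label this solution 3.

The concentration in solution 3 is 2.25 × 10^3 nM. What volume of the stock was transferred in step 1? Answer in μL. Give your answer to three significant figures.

Step 1: v brought to 3000 μL → factor = 3000 μL/v
Step 2: 55 μL + 1500 μL = 1555 μL total → factor 1555/55 = 28.273
Step 3: 170 μL + 1650 μL = 1820 μL total → factor 1820/170 = 10.706
Product of known-step factors = 302.68
Overall factor = 2.40 mM / (2.25 × 10^3 nM) = 1066.7
Step-1 factor = 1066.7 / 302.68 = 3.524
v = 3000 μL / 3.524 = 851 μL

851 μL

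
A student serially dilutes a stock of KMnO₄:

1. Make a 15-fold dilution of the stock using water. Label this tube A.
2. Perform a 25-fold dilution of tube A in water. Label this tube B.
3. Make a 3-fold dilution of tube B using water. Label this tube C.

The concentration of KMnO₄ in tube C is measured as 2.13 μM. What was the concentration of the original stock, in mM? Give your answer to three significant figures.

2.40 mM

Step 1: 15-fold → factor 15
Step 2: 25-fold → factor 25
Step 3: 3-fold → factor 3
Overall dilution factor = 15 × 25 × 3 = 1125
Stock = 2.13 μM × 1125 = 2396 μM = 2.40 mM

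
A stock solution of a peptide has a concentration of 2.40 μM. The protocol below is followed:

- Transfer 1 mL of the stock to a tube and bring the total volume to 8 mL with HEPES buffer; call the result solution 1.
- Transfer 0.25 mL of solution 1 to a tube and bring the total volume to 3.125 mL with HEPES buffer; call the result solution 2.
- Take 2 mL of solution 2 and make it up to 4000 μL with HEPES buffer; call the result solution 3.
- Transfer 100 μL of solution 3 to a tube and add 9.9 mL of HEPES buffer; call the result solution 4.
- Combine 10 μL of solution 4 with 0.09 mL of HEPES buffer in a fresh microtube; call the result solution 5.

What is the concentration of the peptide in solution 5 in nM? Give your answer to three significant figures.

Step 1: 1 mL brought to 8 mL → factor 8/1 = 8
Step 2: 0.25 mL brought to 3.125 mL → factor 3.125/0.25 = 12.5
Step 3: 2 mL brought to 4000 μL → factor 4/2 = 2
Step 4: 100 μL + 9.9 mL = 10000 μL total → factor 10000/100 = 100
Step 5: 10 μL + 0.09 mL = 100 μL total → factor 100/10 = 10
Overall dilution factor = 8 × 12.5 × 2 × 100 × 10 = 2 × 10^5
Final = 2.40 μM / 2 × 10^5 = 1.200 × 10^-5 μM = 0.0120 nM

0.0120 nM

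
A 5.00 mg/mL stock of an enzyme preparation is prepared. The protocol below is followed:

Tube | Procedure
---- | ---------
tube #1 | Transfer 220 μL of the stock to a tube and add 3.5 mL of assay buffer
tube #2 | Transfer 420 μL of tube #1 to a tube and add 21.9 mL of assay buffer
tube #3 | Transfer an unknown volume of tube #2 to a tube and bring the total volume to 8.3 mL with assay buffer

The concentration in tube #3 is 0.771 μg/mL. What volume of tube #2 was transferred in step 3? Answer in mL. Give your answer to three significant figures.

1.15 mL

Step 1: 220 μL + 3.5 mL = 3720 μL total → factor 3720/220 = 16.909
Step 2: 420 μL + 21.9 mL = 22320 μL total → factor 22320/420 = 53.143
Step 3: v brought to 8.3 mL → factor = 8.3 mL/v
Product of known-step factors = 898.6
Overall factor = 5.00 mg/mL / (0.771 μg/mL) = 6485.1
Step-3 factor = 6485.1 / 898.6 = 7.2169
v = 8.3 mL / 7.2169 = 1.15 mL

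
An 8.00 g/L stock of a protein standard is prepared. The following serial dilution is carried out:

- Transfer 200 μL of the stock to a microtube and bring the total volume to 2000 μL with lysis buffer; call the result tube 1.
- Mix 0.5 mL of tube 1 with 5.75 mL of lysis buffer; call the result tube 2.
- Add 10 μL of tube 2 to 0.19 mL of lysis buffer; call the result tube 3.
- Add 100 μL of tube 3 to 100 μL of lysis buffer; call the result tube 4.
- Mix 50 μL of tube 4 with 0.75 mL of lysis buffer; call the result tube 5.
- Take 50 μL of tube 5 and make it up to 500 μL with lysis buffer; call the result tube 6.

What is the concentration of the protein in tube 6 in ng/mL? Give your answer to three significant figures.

Step 1: 200 μL brought to 2000 μL → factor 2000/200 = 10
Step 2: 0.5 mL + 5.75 mL = 6.25 mL total → factor 6.25/0.5 = 12.5
Step 3: 10 μL + 0.19 mL = 200 μL total → factor 200/10 = 20
Step 4: 100 μL + 100 μL = 200 μL total → factor 200/100 = 2
Step 5: 50 μL + 0.75 mL = 800 μL total → factor 800/50 = 16
Step 6: 50 μL brought to 500 μL → factor 500/50 = 10
Overall dilution factor = 10 × 12.5 × 20 × 2 × 16 × 10 = 8 × 10^5
Final = 8.00 g/L / 8 × 10^5 = 1.000 × 10^-5 g/L = 10.0 ng/mL

10.0 ng/mL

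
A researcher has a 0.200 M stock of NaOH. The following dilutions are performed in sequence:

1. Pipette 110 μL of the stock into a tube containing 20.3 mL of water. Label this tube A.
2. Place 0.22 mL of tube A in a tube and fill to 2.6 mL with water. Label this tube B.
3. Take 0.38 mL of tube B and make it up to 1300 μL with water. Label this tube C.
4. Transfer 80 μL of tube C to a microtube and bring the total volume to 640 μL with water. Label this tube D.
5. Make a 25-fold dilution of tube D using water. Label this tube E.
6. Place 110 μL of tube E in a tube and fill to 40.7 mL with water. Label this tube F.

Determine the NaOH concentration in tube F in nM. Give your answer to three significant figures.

Step 1: 110 μL + 20.3 mL = 20410 μL total → factor 20410/110 = 185.55
Step 2: 0.22 mL brought to 2.6 mL → factor 2.6/0.22 = 11.818
Step 3: 0.38 mL brought to 1300 μL → factor 1.3/0.38 = 3.4211
Step 4: 80 μL brought to 640 μL → factor 640/80 = 8
Step 5: 25-fold → factor 25
Step 6: 110 μL brought to 40.7 mL → factor 40700/110 = 370
Overall dilution factor = 185.55 × 11.818 × 3.4211 × 8 × 25 × 370 = 5.5513 × 10^8
Final = 0.200 M / 5.5513 × 10^8 = 3.603 × 10^-10 M = 0.360 nM

0.360 nM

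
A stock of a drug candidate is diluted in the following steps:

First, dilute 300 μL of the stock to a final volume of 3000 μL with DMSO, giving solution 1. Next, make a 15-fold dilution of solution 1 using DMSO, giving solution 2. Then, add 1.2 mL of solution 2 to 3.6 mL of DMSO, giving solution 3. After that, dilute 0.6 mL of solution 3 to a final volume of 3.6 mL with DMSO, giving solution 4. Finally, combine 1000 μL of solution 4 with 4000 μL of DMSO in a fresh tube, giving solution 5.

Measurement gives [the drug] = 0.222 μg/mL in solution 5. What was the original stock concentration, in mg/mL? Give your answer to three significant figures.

Step 1: 300 μL brought to 3000 μL → factor 3000/300 = 10
Step 2: 15-fold → factor 15
Step 3: 1.2 mL + 3.6 mL = 4.8 mL total → factor 4.8/1.2 = 4
Step 4: 0.6 mL brought to 3.6 mL → factor 3.6/0.6 = 6
Step 5: 1000 μL + 4000 μL = 5000 μL total → factor 5000/1000 = 5
Overall dilution factor = 10 × 15 × 4 × 6 × 5 = 18000
Stock = 0.222 μg/mL × 18000 = 3996 μg/mL = 4.00 mg/mL

4.00 mg/mL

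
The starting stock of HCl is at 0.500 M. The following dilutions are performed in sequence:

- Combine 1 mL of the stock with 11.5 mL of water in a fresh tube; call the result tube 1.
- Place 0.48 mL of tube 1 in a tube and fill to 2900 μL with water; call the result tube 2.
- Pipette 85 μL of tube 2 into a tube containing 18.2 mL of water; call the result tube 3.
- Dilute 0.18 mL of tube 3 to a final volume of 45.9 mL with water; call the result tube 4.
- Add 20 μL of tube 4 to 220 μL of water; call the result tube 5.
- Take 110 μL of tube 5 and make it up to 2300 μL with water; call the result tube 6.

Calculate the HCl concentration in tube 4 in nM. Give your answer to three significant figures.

Step 1: 1 mL + 11.5 mL = 12.5 mL total → factor 12.5/1 = 12.5
Step 2: 0.48 mL brought to 2900 μL → factor 2.9/0.48 = 6.0417
Step 3: 85 μL + 18.2 mL = 18285 μL total → factor 18285/85 = 215.12
Step 4: 0.18 mL brought to 45.9 mL → factor 45.9/0.18 = 255
Dilution factor through tube 4 = 12.5 × 6.0417 × 215.12 × 255 = 4.1427 × 10^6
[tube 4] = 0.500 M / 4.1427 × 10^6 = 1.207 × 10^-7 M = 121 nM

121 nM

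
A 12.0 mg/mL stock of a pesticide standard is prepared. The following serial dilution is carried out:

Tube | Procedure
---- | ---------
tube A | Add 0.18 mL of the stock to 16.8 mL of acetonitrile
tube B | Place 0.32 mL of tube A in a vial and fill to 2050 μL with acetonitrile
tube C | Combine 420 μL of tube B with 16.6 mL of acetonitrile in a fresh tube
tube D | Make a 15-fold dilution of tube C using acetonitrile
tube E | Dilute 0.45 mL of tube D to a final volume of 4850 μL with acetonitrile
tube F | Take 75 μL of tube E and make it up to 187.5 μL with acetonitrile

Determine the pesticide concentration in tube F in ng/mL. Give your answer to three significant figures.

1.21 ng/mL

Step 1: 0.18 mL + 16.8 mL = 16.98 mL total → factor 16.98/0.18 = 94.333
Step 2: 0.32 mL brought to 2050 μL → factor 2.05/0.32 = 6.4062
Step 3: 420 μL + 16.6 mL = 17020 μL total → factor 17020/420 = 40.524
Step 4: 15-fold → factor 15
Step 5: 0.45 mL brought to 4850 μL → factor 4.85/0.45 = 10.778
Step 6: 75 μL brought to 187.5 μL → factor 187.5/75 = 2.5
Overall dilution factor = 94.333 × 6.4062 × 40.524 × 15 × 10.778 × 2.5 = 9.8978 × 10^6
Final = 12.0 mg/mL / 9.8978 × 10^6 = 1.212 × 10^-6 mg/mL = 1.21 ng/mL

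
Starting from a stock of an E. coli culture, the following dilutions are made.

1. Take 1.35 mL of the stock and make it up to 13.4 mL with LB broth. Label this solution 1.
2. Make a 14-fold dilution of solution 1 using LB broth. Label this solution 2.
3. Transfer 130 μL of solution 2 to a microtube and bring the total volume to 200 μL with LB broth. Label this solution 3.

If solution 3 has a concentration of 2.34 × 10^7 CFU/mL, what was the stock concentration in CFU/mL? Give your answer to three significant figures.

5.00 × 10^9 CFU/mL

Step 1: 1.35 mL brought to 13.4 mL → factor 13.4/1.35 = 9.9259
Step 2: 14-fold → factor 14
Step 3: 130 μL brought to 200 μL → factor 200/130 = 1.5385
Overall dilution factor = 9.9259 × 14 × 1.5385 = 213.79
Stock = 2.34 × 10^7 CFU/mL × 213.79 = 5.00 × 10^9 CFU/mL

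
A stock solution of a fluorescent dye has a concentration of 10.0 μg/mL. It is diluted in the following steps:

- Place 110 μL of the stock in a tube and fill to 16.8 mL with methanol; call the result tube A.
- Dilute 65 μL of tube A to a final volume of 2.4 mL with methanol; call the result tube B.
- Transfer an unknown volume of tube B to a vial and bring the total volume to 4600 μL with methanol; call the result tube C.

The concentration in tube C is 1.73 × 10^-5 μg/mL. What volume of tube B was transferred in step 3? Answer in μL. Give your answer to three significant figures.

Step 1: 110 μL brought to 16.8 mL → factor 16800/110 = 152.73
Step 2: 65 μL brought to 2.4 mL → factor 2400/65 = 36.923
Step 3: v brought to 4600 μL → factor = 4600 μL/v
Product of known-step factors = 5639.2
Overall factor = 10.0 μg/mL / (1.73 × 10^-5 μg/mL) = 5.7803 × 10^5
Step-3 factor = 5.7803 × 10^5 / 5639.2 = 102.5
v = 4600 μL / 102.5 = 44.9 μL

44.9 μL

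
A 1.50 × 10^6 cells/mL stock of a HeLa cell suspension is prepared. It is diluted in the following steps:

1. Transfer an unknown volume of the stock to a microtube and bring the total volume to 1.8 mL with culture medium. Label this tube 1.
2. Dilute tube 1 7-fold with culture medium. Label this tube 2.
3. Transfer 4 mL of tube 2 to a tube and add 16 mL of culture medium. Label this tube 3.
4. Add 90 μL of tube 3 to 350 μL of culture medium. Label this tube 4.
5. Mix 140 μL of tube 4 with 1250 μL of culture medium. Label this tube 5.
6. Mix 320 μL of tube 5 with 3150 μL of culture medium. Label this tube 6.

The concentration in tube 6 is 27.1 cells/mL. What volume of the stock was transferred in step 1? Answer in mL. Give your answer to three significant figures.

Step 1: v brought to 1.8 mL → factor = 1.8 mL/v
Step 2: 7-fold → factor 7
Step 3: 4 mL + 16 mL = 20 mL total → factor 20/4 = 5
Step 4: 90 μL + 350 μL = 440 μL total → factor 440/90 = 4.8889
Step 5: 140 μL + 1250 μL = 1390 μL total → factor 1390/140 = 9.9286
Step 6: 320 μL + 3150 μL = 3470 μL total → factor 3470/320 = 10.844
Product of known-step factors = 18422
Overall factor = 1.50 × 10^6 cells/mL / (27.1 cells/mL) = 55351
Step-1 factor = 55351 / 18422 = 3.0045
v = 1.8 mL / 3.0045 = 0.599 mL

0.599 mL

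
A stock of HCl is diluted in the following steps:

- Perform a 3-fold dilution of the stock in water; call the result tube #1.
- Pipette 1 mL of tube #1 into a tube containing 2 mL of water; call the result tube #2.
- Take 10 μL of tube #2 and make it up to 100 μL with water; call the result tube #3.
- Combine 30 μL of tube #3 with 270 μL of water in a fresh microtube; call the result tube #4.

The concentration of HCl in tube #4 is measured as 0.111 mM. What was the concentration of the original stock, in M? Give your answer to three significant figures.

Step 1: 3-fold → factor 3
Step 2: 1 mL + 2 mL = 3 mL total → factor 3/1 = 3
Step 3: 10 μL brought to 100 μL → factor 100/10 = 10
Step 4: 30 μL + 270 μL = 300 μL total → factor 300/30 = 10
Overall dilution factor = 3 × 3 × 10 × 10 = 900
Stock = 0.111 mM × 900 = 99.90 mM = 0.0999 M

0.0999 M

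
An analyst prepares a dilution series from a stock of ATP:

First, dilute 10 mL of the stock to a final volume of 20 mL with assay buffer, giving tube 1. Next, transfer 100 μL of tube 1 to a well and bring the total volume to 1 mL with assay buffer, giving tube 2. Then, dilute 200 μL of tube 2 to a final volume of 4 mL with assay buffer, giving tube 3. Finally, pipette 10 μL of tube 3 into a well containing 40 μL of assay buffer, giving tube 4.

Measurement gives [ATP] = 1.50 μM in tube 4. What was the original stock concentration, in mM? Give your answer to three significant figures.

3.00 mM

Step 1: 10 mL brought to 20 mL → factor 20/10 = 2
Step 2: 100 μL brought to 1 mL → factor 1000/100 = 10
Step 3: 200 μL brought to 4 mL → factor 4000/200 = 20
Step 4: 10 μL + 40 μL = 50 μL total → factor 50/10 = 5
Overall dilution factor = 2 × 10 × 20 × 5 = 2000
Stock = 1.50 μM × 2000 = 3000 μM = 3.00 mM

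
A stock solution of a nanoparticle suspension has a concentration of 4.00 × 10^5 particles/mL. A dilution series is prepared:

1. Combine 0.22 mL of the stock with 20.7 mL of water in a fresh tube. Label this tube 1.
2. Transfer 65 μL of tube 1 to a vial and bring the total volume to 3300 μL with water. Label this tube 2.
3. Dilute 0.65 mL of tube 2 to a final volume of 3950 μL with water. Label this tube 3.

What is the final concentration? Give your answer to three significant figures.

13.6 particles/mL

Step 1: 0.22 mL + 20.7 mL = 20.92 mL total → factor 20.92/0.22 = 95.091
Step 2: 65 μL brought to 3300 μL → factor 3300/65 = 50.769
Step 3: 0.65 mL brought to 3950 μL → factor 3.95/0.65 = 6.0769
Overall dilution factor = 95.091 × 50.769 × 6.0769 = 29338
Final = 4.00 × 10^5 particles/mL / 29338 = 13.6 particles/mL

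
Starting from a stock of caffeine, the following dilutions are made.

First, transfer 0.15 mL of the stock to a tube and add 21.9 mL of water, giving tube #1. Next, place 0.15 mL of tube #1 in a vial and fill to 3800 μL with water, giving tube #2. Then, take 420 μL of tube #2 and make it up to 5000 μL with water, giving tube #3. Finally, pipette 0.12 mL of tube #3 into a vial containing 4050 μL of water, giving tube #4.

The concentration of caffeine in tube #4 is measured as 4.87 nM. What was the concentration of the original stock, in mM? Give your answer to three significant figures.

7.50 mM

Step 1: 0.15 mL + 21.9 mL = 22.05 mL total → factor 22.05/0.15 = 147
Step 2: 0.15 mL brought to 3800 μL → factor 3.8/0.15 = 25.333
Step 3: 420 μL brought to 5000 μL → factor 5000/420 = 11.905
Step 4: 0.12 mL + 4050 μL = 4.17 mL total → factor 4.17/0.12 = 34.75
Overall dilution factor = 147 × 25.333 × 11.905 × 34.75 = 1.5406 × 10^6
Stock = 4.87 nM × 1.5406 × 10^6 = 7.503 × 10^6 nM = 7.50 mM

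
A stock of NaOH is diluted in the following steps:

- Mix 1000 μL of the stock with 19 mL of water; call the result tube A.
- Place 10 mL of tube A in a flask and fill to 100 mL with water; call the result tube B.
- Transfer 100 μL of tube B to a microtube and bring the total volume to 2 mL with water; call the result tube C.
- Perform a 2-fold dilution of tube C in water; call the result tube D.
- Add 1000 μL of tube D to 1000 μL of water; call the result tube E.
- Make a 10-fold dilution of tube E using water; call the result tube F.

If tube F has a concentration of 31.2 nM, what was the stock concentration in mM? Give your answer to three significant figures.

Step 1: 1000 μL + 19 mL = 20000 μL total → factor 20000/1000 = 20
Step 2: 10 mL brought to 100 mL → factor 100/10 = 10
Step 3: 100 μL brought to 2 mL → factor 2000/100 = 20
Step 4: 2-fold → factor 2
Step 5: 1000 μL + 1000 μL = 2000 μL total → factor 2000/1000 = 2
Step 6: 10-fold → factor 10
Overall dilution factor = 20 × 10 × 20 × 2 × 2 × 10 = 1.6 × 10^5
Stock = 31.2 nM × 1.6 × 10^5 = 4.992 × 10^6 nM = 4.99 mM

4.99 mM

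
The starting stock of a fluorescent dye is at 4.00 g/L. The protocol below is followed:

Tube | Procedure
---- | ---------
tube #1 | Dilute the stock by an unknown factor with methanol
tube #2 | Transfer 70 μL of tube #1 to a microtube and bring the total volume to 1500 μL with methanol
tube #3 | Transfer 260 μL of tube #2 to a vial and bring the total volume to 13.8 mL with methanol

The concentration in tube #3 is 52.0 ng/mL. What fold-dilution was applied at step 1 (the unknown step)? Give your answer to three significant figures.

67.6-fold

Step 1: unknown factor x
Step 2: 70 μL brought to 1500 μL → factor 1500/70 = 21.429
Step 3: 260 μL brought to 13.8 mL → factor 13800/260 = 53.077
Product of known-step factors = 1137.4
Overall factor = 4.00 g/L / (52.0 ng/mL) = 76923
x = 76923 / 1137.4 = 67.6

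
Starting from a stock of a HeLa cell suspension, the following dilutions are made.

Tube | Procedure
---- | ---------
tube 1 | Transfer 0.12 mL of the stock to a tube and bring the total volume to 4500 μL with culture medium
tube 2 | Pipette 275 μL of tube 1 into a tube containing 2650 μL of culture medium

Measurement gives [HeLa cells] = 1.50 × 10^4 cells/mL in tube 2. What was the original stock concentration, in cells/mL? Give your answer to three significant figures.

Step 1: 0.12 mL brought to 4500 μL → factor 4.5/0.12 = 37.5
Step 2: 275 μL + 2650 μL = 2925 μL total → factor 2925/275 = 10.636
Overall dilution factor = 37.5 × 10.636 = 398.86
Stock = 1.50 × 10^4 cells/mL × 398.86 = 5.98 × 10^6 cells/mL

5.98 × 10^6 cells/mL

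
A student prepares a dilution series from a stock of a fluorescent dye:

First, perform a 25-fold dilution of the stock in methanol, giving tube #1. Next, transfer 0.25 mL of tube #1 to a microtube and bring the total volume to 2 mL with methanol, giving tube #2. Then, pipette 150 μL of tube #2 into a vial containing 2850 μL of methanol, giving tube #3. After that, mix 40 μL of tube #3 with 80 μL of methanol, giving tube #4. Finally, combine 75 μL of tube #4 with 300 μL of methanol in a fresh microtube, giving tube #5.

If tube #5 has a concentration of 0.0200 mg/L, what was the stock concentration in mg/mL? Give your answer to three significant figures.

1.20 mg/mL

Step 1: 25-fold → factor 25
Step 2: 0.25 mL brought to 2 mL → factor 2/0.25 = 8
Step 3: 150 μL + 2850 μL = 3000 μL total → factor 3000/150 = 20
Step 4: 40 μL + 80 μL = 120 μL total → factor 120/40 = 3
Step 5: 75 μL + 300 μL = 375 μL total → factor 375/75 = 5
Overall dilution factor = 25 × 8 × 20 × 3 × 5 = 60000
Stock = 0.0200 mg/L × 60000 = 1200 mg/L = 1.20 mg/mL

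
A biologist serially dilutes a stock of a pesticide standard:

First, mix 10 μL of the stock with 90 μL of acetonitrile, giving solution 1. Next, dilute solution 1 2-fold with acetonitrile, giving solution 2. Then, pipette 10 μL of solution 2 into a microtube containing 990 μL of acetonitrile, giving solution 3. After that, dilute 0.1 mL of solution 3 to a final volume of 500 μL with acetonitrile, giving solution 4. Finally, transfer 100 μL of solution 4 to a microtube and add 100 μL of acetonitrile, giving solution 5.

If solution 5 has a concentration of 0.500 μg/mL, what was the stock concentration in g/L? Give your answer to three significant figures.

10.0 g/L

Step 1: 10 μL + 90 μL = 100 μL total → factor 100/10 = 10
Step 2: 2-fold → factor 2
Step 3: 10 μL + 990 μL = 1000 μL total → factor 1000/10 = 100
Step 4: 0.1 mL brought to 500 μL → factor 0.5/0.1 = 5
Step 5: 100 μL + 100 μL = 200 μL total → factor 200/100 = 2
Overall dilution factor = 10 × 2 × 100 × 5 × 2 = 20000
Stock = 0.500 μg/mL × 20000 = 1.000 × 10^4 μg/mL = 10.0 g/L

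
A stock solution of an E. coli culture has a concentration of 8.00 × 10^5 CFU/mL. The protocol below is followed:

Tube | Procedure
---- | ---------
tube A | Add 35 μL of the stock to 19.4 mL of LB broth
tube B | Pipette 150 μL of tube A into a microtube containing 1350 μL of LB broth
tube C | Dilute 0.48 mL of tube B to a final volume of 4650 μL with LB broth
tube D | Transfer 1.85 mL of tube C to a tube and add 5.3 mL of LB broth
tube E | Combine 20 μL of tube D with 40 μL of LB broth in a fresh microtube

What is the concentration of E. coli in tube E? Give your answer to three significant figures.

1.28 CFU/mL

Step 1: 35 μL + 19.4 mL = 19435 μL total → factor 19435/35 = 555.29
Step 2: 150 μL + 1350 μL = 1500 μL total → factor 1500/150 = 10
Step 3: 0.48 mL brought to 4650 μL → factor 4.65/0.48 = 9.6875
Step 4: 1.85 mL + 5.3 mL = 7.15 mL total → factor 7.15/1.85 = 3.8649
Step 5: 20 μL + 40 μL = 60 μL total → factor 60/20 = 3
Overall dilution factor = 555.29 × 10 × 9.6875 × 3.8649 × 3 = 6.2371 × 10^5
Final = 8.00 × 10^5 CFU/mL / 6.2371 × 10^5 = 1.28 CFU/mL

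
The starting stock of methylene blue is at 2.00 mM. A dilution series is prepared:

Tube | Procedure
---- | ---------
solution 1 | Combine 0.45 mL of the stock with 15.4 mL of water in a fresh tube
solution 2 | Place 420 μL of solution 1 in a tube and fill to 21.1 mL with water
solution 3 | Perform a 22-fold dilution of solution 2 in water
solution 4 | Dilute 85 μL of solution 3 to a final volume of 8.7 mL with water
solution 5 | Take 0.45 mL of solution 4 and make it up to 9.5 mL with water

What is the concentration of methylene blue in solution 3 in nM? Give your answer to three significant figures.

Step 1: 0.45 mL + 15.4 mL = 15.85 mL total → factor 15.85/0.45 = 35.222
Step 2: 420 μL brought to 21.1 mL → factor 21100/420 = 50.238
Step 3: 22-fold → factor 22
Dilution factor through solution 3 = 35.222 × 50.238 × 22 = 38929
[solution 3] = 2.00 mM / 38929 = 5.138 × 10^-5 mM = 51.4 nM

51.4 nM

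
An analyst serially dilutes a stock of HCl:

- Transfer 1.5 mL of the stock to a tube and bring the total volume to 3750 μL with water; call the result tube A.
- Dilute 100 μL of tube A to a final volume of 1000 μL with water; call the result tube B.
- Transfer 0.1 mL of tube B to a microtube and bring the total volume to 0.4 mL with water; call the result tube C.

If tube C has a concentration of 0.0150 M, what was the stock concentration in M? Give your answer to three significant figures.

Step 1: 1.5 mL brought to 3750 μL → factor 3.75/1.5 = 2.5
Step 2: 100 μL brought to 1000 μL → factor 1000/100 = 10
Step 3: 0.1 mL brought to 0.4 mL → factor 0.4/0.1 = 4
Overall dilution factor = 2.5 × 10 × 4 = 100
Stock = 0.0150 M × 100 = 1.50 M

1.50 M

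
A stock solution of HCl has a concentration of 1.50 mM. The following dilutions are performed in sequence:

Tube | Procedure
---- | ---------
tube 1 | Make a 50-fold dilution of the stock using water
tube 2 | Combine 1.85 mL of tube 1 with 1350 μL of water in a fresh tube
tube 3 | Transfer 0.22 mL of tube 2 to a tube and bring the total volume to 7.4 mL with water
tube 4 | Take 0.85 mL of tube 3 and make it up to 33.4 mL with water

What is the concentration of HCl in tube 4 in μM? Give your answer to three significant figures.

Step 1: 50-fold → factor 50
Step 2: 1.85 mL + 1350 μL = 3.2 mL total → factor 3.2/1.85 = 1.7297
Step 3: 0.22 mL brought to 7.4 mL → factor 7.4/0.22 = 33.636
Step 4: 0.85 mL brought to 33.4 mL → factor 33.4/0.85 = 39.294
Overall dilution factor = 50 × 1.7297 × 33.636 × 39.294 = 1.1431 × 10^5
Final = 1.50 mM / 1.1431 × 10^5 = 1.312 × 10^-5 mM = 0.0131 μM

0.0131 μM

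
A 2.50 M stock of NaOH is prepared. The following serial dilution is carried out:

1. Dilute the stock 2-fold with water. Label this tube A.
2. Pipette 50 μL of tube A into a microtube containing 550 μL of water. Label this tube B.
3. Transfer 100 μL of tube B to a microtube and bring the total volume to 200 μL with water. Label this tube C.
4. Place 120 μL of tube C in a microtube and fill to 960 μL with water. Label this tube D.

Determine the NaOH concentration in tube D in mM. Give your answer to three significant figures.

Step 1: 2-fold → factor 2
Step 2: 50 μL + 550 μL = 600 μL total → factor 600/50 = 12
Step 3: 100 μL brought to 200 μL → factor 200/100 = 2
Step 4: 120 μL brought to 960 μL → factor 960/120 = 8
Overall dilution factor = 2 × 12 × 2 × 8 = 384
Final = 2.50 M / 384 = 0.006510 M = 6.51 mM

6.51 mM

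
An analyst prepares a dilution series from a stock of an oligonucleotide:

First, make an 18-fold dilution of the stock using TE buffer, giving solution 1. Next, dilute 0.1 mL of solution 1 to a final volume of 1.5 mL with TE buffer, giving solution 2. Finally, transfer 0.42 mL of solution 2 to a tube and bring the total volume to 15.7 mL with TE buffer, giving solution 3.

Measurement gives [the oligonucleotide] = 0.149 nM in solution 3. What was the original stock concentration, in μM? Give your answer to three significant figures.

1.50 μM

Step 1: 18-fold → factor 18
Step 2: 0.1 mL brought to 1.5 mL → factor 1.5/0.1 = 15
Step 3: 0.42 mL brought to 15.7 mL → factor 15.7/0.42 = 37.381
Overall dilution factor = 18 × 15 × 37.381 = 10093
Stock = 0.149 nM × 10093 = 1504 nM = 1.50 μM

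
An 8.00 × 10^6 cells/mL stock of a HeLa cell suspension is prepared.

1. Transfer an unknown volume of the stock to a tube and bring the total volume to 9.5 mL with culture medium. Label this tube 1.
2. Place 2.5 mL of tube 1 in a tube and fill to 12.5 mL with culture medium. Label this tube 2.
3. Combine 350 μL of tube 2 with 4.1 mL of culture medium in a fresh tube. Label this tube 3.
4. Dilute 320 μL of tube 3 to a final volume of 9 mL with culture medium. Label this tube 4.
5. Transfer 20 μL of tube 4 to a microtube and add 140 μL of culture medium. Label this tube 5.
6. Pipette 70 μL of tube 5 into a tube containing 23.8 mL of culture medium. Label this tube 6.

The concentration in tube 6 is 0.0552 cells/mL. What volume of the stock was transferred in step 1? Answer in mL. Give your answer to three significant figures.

0.320 mL

Step 1: v brought to 9.5 mL → factor = 9.5 mL/v
Step 2: 2.5 mL brought to 12.5 mL → factor 12.5/2.5 = 5
Step 3: 350 μL + 4.1 mL = 4450 μL total → factor 4450/350 = 12.714
Step 4: 320 μL brought to 9 mL → factor 9000/320 = 28.125
Step 5: 20 μL + 140 μL = 160 μL total → factor 160/20 = 8
Step 6: 70 μL + 23.8 mL = 23870 μL total → factor 23870/70 = 341
Product of known-step factors = 4.8775 × 10^6
Overall factor = 8.00 × 10^6 cells/mL / (0.0552 cells/mL) = 1.4493 × 10^8
Step-1 factor = 1.4493 × 10^8 / 4.8775 × 10^6 = 29.713
v = 9.5 mL / 29.713 = 0.320 mL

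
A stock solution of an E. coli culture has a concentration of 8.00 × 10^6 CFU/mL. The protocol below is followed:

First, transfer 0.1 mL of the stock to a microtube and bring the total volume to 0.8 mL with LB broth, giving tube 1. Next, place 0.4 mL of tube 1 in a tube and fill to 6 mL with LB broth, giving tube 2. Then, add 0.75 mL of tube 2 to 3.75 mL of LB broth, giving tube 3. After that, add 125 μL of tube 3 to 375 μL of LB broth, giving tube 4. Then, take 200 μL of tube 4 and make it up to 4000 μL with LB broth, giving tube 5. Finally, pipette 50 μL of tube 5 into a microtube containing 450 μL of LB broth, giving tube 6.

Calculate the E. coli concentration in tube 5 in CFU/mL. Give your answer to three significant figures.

Step 1: 0.1 mL brought to 0.8 mL → factor 0.8/0.1 = 8
Step 2: 0.4 mL brought to 6 mL → factor 6/0.4 = 15
Step 3: 0.75 mL + 3.75 mL = 4.5 mL total → factor 4.5/0.75 = 6
Step 4: 125 μL + 375 μL = 500 μL total → factor 500/125 = 4
Step 5: 200 μL brought to 4000 μL → factor 4000/200 = 20
Dilution factor through tube 5 = 8 × 15 × 6 × 4 × 20 = 57600
[tube 5] = 8.00 × 10^6 CFU/mL / 57600 = 139 CFU/mL

139 CFU/mL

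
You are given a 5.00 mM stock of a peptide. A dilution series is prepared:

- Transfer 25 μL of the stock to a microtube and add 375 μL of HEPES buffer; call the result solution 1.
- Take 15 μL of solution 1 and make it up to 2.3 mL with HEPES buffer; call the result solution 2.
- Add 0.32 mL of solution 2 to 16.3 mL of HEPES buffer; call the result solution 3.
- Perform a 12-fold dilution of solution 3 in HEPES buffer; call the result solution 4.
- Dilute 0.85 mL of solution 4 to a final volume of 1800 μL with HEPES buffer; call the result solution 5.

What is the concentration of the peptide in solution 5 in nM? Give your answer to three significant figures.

Step 1: 25 μL + 375 μL = 400 μL total → factor 400/25 = 16
Step 2: 15 μL brought to 2.3 mL → factor 2300/15 = 153.33
Step 3: 0.32 mL + 16.3 mL = 16.62 mL total → factor 16.62/0.32 = 51.938
Step 4: 12-fold → factor 12
Step 5: 0.85 mL brought to 1800 μL → factor 1.8/0.85 = 2.1176
Overall dilution factor = 16 × 153.33 × 51.938 × 12 × 2.1176 = 3.238 × 10^6
Final = 5.00 mM / 3.238 × 10^6 = 1.544 × 10^-6 mM = 1.54 nM

1.54 nM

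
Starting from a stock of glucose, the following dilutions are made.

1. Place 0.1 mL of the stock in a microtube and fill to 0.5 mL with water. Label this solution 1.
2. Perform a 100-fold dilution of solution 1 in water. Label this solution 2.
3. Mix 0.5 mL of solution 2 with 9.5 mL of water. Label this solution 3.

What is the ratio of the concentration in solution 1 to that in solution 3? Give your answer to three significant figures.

2.00 × 10^3

Step 1: 0.1 mL brought to 0.5 mL → factor 0.5/0.1 = 5
Step 2: 100-fold → factor 100
Step 3: 0.5 mL + 9.5 mL = 10 mL total → factor 10/0.5 = 20
Dilution factor to solution 1 = 5; to solution 3 = 10000
[solution 1]/[solution 3] = (factor to solution 3)/(factor to solution 1) = 10000/5 = 2.00 × 10^3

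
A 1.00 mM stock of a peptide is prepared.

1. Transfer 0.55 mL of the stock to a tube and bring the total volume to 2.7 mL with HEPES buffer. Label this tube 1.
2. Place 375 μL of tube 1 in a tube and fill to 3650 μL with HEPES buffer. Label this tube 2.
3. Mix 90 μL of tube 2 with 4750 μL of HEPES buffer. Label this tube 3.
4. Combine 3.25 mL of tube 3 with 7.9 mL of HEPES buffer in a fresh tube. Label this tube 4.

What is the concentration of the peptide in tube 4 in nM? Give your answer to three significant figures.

113 nM

Step 1: 0.55 mL brought to 2.7 mL → factor 2.7/0.55 = 4.9091
Step 2: 375 μL brought to 3650 μL → factor 3650/375 = 9.7333
Step 3: 90 μL + 4750 μL = 4840 μL total → factor 4840/90 = 53.778
Step 4: 3.25 mL + 7.9 mL = 11.15 mL total → factor 11.15/3.25 = 3.4308
Overall dilution factor = 4.9091 × 9.7333 × 53.778 × 3.4308 = 8815.7
Final = 1.00 mM / 8815.7 = 0.0001134 mM = 113 nM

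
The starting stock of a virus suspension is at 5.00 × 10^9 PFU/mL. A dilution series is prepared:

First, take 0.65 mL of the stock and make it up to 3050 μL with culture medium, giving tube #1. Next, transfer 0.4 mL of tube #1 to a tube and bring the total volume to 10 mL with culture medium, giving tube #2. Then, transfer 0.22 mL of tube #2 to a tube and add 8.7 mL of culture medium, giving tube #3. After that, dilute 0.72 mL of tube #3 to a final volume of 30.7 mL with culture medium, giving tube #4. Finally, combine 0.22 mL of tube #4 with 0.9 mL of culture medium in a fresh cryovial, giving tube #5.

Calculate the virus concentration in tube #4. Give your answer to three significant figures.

Step 1: 0.65 mL brought to 3050 μL → factor 3.05/0.65 = 4.6923
Step 2: 0.4 mL brought to 10 mL → factor 10/0.4 = 25
Step 3: 0.22 mL + 8.7 mL = 8.92 mL total → factor 8.92/0.22 = 40.545
Step 4: 0.72 mL brought to 30.7 mL → factor 30.7/0.72 = 42.639
Dilution factor through tube #4 = 4.6923 × 25 × 40.545 × 42.639 = 2.028 × 10^5
[tube #4] = 5.00 × 10^9 PFU/mL / 2.028 × 10^5 = 2.47 × 10^4 PFU/mL

2.47 × 10^4 PFU/mL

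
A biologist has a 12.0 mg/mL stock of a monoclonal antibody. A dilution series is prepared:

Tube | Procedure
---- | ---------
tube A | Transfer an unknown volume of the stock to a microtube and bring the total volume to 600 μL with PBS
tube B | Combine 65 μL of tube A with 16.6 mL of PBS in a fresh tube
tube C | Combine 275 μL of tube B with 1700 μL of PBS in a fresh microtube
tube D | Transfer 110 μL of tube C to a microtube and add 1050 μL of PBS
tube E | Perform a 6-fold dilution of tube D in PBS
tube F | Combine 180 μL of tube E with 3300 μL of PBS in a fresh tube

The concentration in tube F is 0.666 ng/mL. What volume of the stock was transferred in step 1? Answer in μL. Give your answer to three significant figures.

Step 1: v brought to 600 μL → factor = 600 μL/v
Step 2: 65 μL + 16.6 mL = 16665 μL total → factor 16665/65 = 256.38
Step 3: 275 μL + 1700 μL = 1975 μL total → factor 1975/275 = 7.1818
Step 4: 110 μL + 1050 μL = 1160 μL total → factor 1160/110 = 10.545
Step 5: 6-fold → factor 6
Step 6: 180 μL + 3300 μL = 3480 μL total → factor 3480/180 = 19.333
Product of known-step factors = 2.2524 × 10^6
Overall factor = 12.0 mg/mL / (0.666 ng/mL) = 1.8018 × 10^7
Step-1 factor = 1.8018 × 10^7 / 2.2524 × 10^6 = 7.9994
v = 600 μL / 7.9994 = 75.0 μL

75.0 μL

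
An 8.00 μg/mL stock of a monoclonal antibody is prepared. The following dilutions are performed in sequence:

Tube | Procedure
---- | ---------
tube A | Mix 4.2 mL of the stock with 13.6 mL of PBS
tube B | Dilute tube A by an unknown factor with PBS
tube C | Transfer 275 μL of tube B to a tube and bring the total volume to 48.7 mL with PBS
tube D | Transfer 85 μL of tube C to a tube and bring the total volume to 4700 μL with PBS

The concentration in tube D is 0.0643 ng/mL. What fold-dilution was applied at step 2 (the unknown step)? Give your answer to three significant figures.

Step 1: 4.2 mL + 13.6 mL = 17.8 mL total → factor 17.8/4.2 = 4.2381
Step 2: unknown factor x
Step 3: 275 μL brought to 48.7 mL → factor 48700/275 = 177.09
Step 4: 85 μL brought to 4700 μL → factor 4700/85 = 55.294
Product of known-step factors = 41500
Overall factor = 8.00 μg/mL / (0.0643 ng/mL) = 1.2442 × 10^5
x = 1.2442 × 10^5 / 41500 = 3.00

3.00-fold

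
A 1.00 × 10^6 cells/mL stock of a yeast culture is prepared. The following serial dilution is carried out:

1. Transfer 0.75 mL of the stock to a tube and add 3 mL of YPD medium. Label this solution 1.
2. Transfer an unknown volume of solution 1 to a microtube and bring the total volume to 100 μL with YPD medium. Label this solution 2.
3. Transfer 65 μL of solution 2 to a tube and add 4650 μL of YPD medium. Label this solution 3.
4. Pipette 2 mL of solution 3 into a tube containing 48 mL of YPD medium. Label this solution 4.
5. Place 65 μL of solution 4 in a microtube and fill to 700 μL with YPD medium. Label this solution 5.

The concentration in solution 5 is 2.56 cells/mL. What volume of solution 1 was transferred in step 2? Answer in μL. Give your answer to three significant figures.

25.0 μL

Step 1: 0.75 mL + 3 mL = 3.75 mL total → factor 3.75/0.75 = 5
Step 2: v brought to 100 μL → factor = 100 μL/v
Step 3: 65 μL + 4650 μL = 4715 μL total → factor 4715/65 = 72.538
Step 4: 2 mL + 48 mL = 50 mL total → factor 50/2 = 25
Step 5: 65 μL brought to 700 μL → factor 700/65 = 10.769
Product of known-step factors = 97648
Overall factor = 1.00 × 10^6 cells/mL / (2.56 cells/mL) = 3.9062 × 10^5
Step-2 factor = 3.9062 × 10^5 / 97648 = 4.0003
v = 100 μL / 4.0003 = 25.0 μL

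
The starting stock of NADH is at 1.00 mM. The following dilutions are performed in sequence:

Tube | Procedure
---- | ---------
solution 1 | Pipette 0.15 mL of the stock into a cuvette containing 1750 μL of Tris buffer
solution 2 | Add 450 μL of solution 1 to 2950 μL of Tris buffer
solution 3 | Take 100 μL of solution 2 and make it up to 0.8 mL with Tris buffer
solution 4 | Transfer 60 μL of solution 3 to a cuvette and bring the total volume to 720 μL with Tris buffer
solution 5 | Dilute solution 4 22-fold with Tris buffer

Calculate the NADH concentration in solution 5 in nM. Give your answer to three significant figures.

4.95 nM

Step 1: 0.15 mL + 1750 μL = 1.9 mL total → factor 1.9/0.15 = 12.667
Step 2: 450 μL + 2950 μL = 3400 μL total → factor 3400/450 = 7.5556
Step 3: 100 μL brought to 0.8 mL → factor 800/100 = 8
Step 4: 60 μL brought to 720 μL → factor 720/60 = 12
Step 5: 22-fold → factor 22
Dilution factor through solution 5 = 12.667 × 7.5556 × 8 × 12 × 22 = 2.0213 × 10^5
[solution 5] = 1.00 mM / 2.0213 × 10^5 = 4.947 × 10^-6 mM = 4.95 nM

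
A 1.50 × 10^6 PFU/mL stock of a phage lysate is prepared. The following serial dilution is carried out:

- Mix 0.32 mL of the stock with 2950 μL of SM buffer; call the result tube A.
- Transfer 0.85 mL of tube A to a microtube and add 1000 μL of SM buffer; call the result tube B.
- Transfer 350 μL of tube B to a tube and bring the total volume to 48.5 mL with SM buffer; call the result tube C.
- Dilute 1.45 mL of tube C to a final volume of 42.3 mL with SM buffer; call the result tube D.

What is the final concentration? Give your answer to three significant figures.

Step 1: 0.32 mL + 2950 μL = 3.27 mL total → factor 3.27/0.32 = 10.219
Step 2: 0.85 mL + 1000 μL = 1.85 mL total → factor 1.85/0.85 = 2.1765
Step 3: 350 μL brought to 48.5 mL → factor 48500/350 = 138.57
Step 4: 1.45 mL brought to 42.3 mL → factor 42.3/1.45 = 29.172
Overall dilution factor = 10.219 × 2.1765 × 138.57 × 29.172 = 89908
Final = 1.50 × 10^6 PFU/mL / 89908 = 16.7 PFU/mL

16.7 PFU/mL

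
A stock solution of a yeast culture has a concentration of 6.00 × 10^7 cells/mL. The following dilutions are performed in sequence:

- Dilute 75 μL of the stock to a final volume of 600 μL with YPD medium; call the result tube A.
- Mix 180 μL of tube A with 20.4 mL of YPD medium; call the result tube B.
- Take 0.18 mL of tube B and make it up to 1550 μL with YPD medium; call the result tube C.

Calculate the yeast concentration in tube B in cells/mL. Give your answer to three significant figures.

Step 1: 75 μL brought to 600 μL → factor 600/75 = 8
Step 2: 180 μL + 20.4 mL = 20580 μL total → factor 20580/180 = 114.33
Dilution factor through tube B = 8 × 114.33 = 914.67
[tube B] = 6.00 × 10^7 cells/mL / 914.67 = 6.56 × 10^4 cells/mL

6.56 × 10^4 cells/mL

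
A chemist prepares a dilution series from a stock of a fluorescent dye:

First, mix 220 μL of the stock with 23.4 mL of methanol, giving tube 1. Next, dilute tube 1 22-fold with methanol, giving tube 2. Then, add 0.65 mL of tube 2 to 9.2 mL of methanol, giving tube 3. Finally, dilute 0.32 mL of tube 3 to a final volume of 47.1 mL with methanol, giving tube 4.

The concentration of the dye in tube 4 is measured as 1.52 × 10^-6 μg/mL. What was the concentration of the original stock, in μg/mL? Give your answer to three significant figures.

Step 1: 220 μL + 23.4 mL = 23620 μL total → factor 23620/220 = 107.36
Step 2: 22-fold → factor 22
Step 3: 0.65 mL + 9.2 mL = 9.85 mL total → factor 9.85/0.65 = 15.154
Step 4: 0.32 mL brought to 47.1 mL → factor 47.1/0.32 = 147.19
Overall dilution factor = 107.36 × 22 × 15.154 × 147.19 = 5.2683 × 10^6
Stock = 1.52 × 10^-6 μg/mL × 5.2683 × 10^6 = 8.01 μg/mL

8.01 μg/mL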